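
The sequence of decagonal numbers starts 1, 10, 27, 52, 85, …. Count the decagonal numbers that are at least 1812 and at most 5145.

15

The n-th decagonal number is n(4n−3).
Smallest index with value ≥ 1812: n = 22 (giving 1870).
Largest index with value ≤ 5145: n = 36 (giving 5076).
Indices 22 through 36: 15 terms.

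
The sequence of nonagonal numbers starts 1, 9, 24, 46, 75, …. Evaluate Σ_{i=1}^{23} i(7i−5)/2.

Σ i(7i−5)/2 = (7Σi² − 5Σi) / 2 over i = 1..23.
Σi = 276 and Σi² = 4324.
(7·4324 − 5·276) / 2 = 28888/2 = 14444.

14444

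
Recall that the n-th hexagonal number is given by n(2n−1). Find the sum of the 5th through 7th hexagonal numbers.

Σ i(2i−1) = 2Σi² − Σi over i = 5..7.
Σi = 28 − 10 = 18 and Σi² = 140 − 30 = 110.
2·110 − 1·18 = 202.

202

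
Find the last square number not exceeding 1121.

1089

Solve n² ≤ 1121 for integer n.
n = 33 gives 1089 ≤ 1121, while n = 34 gives 1156 > 1121; so the answer is 1089.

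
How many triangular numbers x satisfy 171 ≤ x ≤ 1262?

32

The n-th triangular number is n(n+1)/2.
Smallest index with value ≥ 171: n = 18 (giving 171).
Largest index with value ≤ 1262: n = 49 (giving 1225).
Indices 18 through 49: 32 terms.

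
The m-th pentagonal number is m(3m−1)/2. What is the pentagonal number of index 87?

11310

87·(3·87 − 1)/2 = 87·260/2 = 87·130 = 11310.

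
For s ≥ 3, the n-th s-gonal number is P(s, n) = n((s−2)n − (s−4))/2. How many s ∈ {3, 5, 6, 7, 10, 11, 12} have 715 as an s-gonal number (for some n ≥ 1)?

s = 3: P(3, 37) = 703 and P(3, 38) = 741; 715 is not s-gonal.
s = 5: P(5, 22) = 715. ✓
s = 6: P(6, 19) = 703 and P(6, 20) = 780; 715 is not s-gonal.
s = 7: P(7, 17) = 697 and P(7, 18) = 783; 715 is not s-gonal.
s = 10: P(10, 13) = 637 and P(10, 14) = 742; 715 is not s-gonal.
s = 11: P(11, 13) = 715. ✓
s = 12: P(12, 12) = 672 and P(12, 13) = 793; 715 is not s-gonal.
Hits: s ∈ {5, 11} → 2.

2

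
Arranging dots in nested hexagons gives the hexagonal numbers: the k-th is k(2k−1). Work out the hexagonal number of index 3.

15

The 3rd hexagonal number is n(2n−1) with n = 3.
3·(2·3 − 1) = 3·5 = 15.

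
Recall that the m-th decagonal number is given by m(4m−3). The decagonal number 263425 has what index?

257

Set n(4n−3) = 263425, giving 4n² − 3n − 263425 = 0.
The discriminant is 9 + 16·263425 = 4214809, and √4214809 = 2053.
So n = (3 + 2053) / 8 = 2056/8 = 257.
Check: 257·(4·257 − 3) = 263425. ✓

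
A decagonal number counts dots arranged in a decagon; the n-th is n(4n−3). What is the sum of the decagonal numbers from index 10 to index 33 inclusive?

47428

Σ i(4i−3) = 4Σi² − 3Σi over i = 10..33.
Σi = 561 − 45 = 516 and Σi² = 12529 − 285 = 12244.
4·12244 − 3·516 = 47428.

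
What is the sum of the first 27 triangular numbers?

Σ i(i+1)/2 = (Σi² + Σi) / 2 over i = 1..27.
Σi = 378 and Σi² = 6930.
(1·6930 + 1·378) / 2 = 7308/2 = 3654.

3654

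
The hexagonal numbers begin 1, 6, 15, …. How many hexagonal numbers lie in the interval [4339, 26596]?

The n-th hexagonal number is n(2n−1).
Smallest index with value ≥ 4339: n = 47 (giving 4371).
Largest index with value ≤ 26596: n = 115 (giving 26335).
Indices 47 through 115: 69 terms.

69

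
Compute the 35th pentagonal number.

The 35th pentagonal number is n(3n−1)/2 with n = 35.
35·(3·35 − 1)/2 = 35·104/2 = 35·52 = 1820.

1820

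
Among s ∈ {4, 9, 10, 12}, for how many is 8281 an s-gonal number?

s = 4: P(4, 91) = 8281. ✓
s = 9: P(9, 49) = 8281. ✓
s = 10: P(10, 45) = 7965 and P(10, 46) = 8326; 8281 is not s-gonal.
s = 12: P(12, 41) = 8241 and P(12, 42) = 8652; 8281 is not s-gonal.
Hits: s ∈ {4, 9} → 2.

2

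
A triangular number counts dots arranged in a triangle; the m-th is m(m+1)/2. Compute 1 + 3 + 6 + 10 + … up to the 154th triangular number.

Σ i(i+1)/2 = (Σi² + Σi) / 2 over i = 1..154.
Σi = 11935 and Σi² = 1229305.
(1·1229305 + 1·11935) / 2 = 1241240/2 = 620620.

620620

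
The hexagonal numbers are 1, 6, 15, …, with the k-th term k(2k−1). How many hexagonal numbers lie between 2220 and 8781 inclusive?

33

The n-th hexagonal number is n(2n−1).
Smallest index with value ≥ 2220: n = 34 (giving 2278).
Largest index with value ≤ 8781: n = 66 (giving 8646).
Indices 34 through 66: 33 terms.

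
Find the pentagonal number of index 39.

2262

39·(3·39 − 1)/2 = 39·116/2 = 39·58 = 2262.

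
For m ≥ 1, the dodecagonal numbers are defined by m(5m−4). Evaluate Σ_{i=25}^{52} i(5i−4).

212338

Σ i(5i−4) = 5Σi² − 4Σi over i = 25..52.
Σi = 1378 − 300 = 1078 and Σi² = 48230 − 4900 = 43330.
5·43330 − 4·1078 = 212338.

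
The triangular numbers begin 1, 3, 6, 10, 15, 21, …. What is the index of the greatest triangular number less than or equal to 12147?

155

Solve n(n+1)/2 ≤ 12147 for integer n.
n = 155 gives 12090 ≤ 12147, while n = 156 gives 12246 > 12147; so the answer is index 155.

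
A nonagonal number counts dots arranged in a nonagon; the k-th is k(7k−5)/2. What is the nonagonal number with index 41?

The 41st nonagonal number is n(7n−5)/2 with n = 41.
41·(7·41 − 5)/2 = 41·282/2 = 41·141 = 5781.

5781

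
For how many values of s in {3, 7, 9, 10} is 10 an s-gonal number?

s = 3: P(3, 4) = 10. ✓
s = 7: P(7, 2) = 7 and P(7, 3) = 18; 10 is not s-gonal.
s = 9: P(9, 2) = 9 and P(9, 3) = 24; 10 is not s-gonal.
s = 10: P(10, 2) = 10. ✓
Hits: s ∈ {3, 10} → 2.

2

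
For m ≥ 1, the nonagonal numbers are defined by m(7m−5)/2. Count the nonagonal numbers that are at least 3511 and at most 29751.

60

The n-th nonagonal number is n(7n−5)/2.
Smallest index with value ≥ 3511: n = 33 (giving 3729).
Largest index with value ≤ 29751: n = 92 (giving 29394).
Indices 33 through 92: 60 terms.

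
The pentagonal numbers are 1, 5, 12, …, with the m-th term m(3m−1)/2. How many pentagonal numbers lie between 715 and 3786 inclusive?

The n-th pentagonal number is n(3n−1)/2.
Smallest index with value ≥ 715: n = 22 (giving 715).
Largest index with value ≤ 3786: n = 50 (giving 3725).
Indices 22 through 50: 29 terms.

29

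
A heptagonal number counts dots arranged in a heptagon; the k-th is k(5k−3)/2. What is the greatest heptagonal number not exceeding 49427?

48790

Solve n(5n−3)/2 ≤ 49427 for integer n.
n = 140 gives 48790 ≤ 49427, while n = 141 gives 49491 > 49427; so the answer is 48790.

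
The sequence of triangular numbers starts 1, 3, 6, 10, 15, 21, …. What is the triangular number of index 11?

11·12/2 = 132/2 = 66.

66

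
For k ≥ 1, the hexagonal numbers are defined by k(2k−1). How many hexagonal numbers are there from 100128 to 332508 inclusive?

The n-th hexagonal number is n(2n−1).
Smallest index with value ≥ 100128: n = 224 (giving 100128).
Largest index with value ≤ 332508: n = 407 (giving 330891).
Indices 224 through 407: 184 terms.

184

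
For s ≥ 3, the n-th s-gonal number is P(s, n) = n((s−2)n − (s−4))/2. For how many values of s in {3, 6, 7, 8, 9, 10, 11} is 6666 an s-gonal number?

1

s = 3: P(3, 114) = 6555 and P(3, 115) = 6670; 6666 is not s-gonal.
s = 6: P(6, 57) = 6441 and P(6, 58) = 6670; 6666 is not s-gonal.
s = 7: P(7, 51) = 6426 and P(7, 52) = 6682; 6666 is not s-gonal.
s = 8: P(8, 47) = 6533 and P(8, 48) = 6816; 6666 is not s-gonal.
s = 9: P(9, 44) = 6666. ✓
s = 10: P(10, 41) = 6601 and P(10, 42) = 6930; 6666 is not s-gonal.
s = 11: P(11, 38) = 6365 and P(11, 39) = 6708; 6666 is not s-gonal.
Hits: s ∈ {9} → 1.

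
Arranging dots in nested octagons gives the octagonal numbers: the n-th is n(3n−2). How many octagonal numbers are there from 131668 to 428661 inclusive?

169

The n-th octagonal number is n(3n−2).
Smallest index with value ≥ 131668: n = 210 (giving 131880).
Largest index with value ≤ 428661: n = 378 (giving 427896).
Indices 210 through 378: 169 terms.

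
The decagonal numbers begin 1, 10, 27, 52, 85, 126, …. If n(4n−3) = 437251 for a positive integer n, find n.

331

Set n(4n−3) = 437251, giving 4n² − 3n − 437251 = 0.
The discriminant is 9 + 16·437251 = 6996025, and √6996025 = 2645.
So n = (3 + 2645) / 8 = 2648/8 = 331.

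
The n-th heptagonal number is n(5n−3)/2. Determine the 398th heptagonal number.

The 398th heptagonal number is n(5n−3)/2 with n = 398.
398·(5·398 − 3)/2 = 398·1987/2 = 395413.

395413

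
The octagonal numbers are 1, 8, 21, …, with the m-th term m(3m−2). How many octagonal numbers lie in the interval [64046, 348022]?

The n-th octagonal number is n(3n−2).
Smallest index with value ≥ 64046: n = 147 (giving 64533).
Largest index with value ≤ 348022: n = 340 (giving 346120).
Indices 147 through 340: 194 terms.

194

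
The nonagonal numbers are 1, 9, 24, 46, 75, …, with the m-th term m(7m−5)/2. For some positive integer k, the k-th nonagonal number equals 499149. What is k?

378

Set n(7n−5)/2 = 499149, giving 7n² − 5n − 998298 = 0.
So n = (5 + 5287) / 14 = 5292/14 = 378.
Check: 378·(7·378 − 5)/2 = 499149. ✓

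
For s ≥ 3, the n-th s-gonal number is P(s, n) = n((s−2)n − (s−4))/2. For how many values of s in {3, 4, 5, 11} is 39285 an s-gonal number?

s = 3: P(3, 279) = 39060 and P(3, 280) = 39340; 39285 is not s-gonal.
s = 4: P(4, 198) = 39204 and P(4, 199) = 39601; 39285 is not s-gonal.
s = 5: P(5, 162) = 39285. ✓
s = 11: P(11, 93) = 38595 and P(11, 94) = 39433; 39285 is not s-gonal.
Hits: s ∈ {5} → 1.

1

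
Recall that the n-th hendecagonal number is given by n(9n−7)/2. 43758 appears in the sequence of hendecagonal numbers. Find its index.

99

Set n(9n−7)/2 = 43758, giving 9n² − 7n − 87516 = 0.
The discriminant is 49 + 72·43758 = 3150625, and √3150625 = 1775.
So n = (7 + 1775) / 18 = 1782/18 = 99.
Check: 99·(9·99 − 7)/2 = 43758. ✓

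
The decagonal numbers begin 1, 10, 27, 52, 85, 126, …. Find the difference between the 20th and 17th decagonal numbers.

435

20·(4·20 − 3) = 1540 and 17·(4·17 − 3) = 1105.
Difference: 1540 − 1105 = 435.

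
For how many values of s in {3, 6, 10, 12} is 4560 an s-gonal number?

2

s = 3: P(3, 95) = 4560. ✓
s = 6: P(6, 48) = 4560. ✓
s = 10: P(10, 34) = 4522 and P(10, 35) = 4795; 4560 is not s-gonal.
s = 12: P(12, 30) = 4380 and P(12, 31) = 4681; 4560 is not s-gonal.
Hits: s ∈ {3, 6} → 2.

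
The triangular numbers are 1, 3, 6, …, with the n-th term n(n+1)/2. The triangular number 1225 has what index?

Set n(n+1)/2 = 1225, giving n² + n − 2450 = 0.
The discriminant is 1 + 8·1225 = 9801, and √9801 = 99.
So n = (-1 + 99) / 2 = 98/2 = 49.
Check: 49·50/2 = 1225. ✓

49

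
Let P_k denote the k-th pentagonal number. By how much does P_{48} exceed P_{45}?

417

48·(3·48 − 1)/2 = 3432 and 45·(3·45 − 1)/2 = 3015.
Difference: 3432 − 3015 = 417.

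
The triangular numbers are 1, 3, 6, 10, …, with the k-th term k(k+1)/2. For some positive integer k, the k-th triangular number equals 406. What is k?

Set n(n+1)/2 = 406, giving n² + n − 812 = 0.
The discriminant is 1 + 8·406 = 3249, and √3249 = 57.
So n = (-1 + 57) / 2 = 56/2 = 28.

28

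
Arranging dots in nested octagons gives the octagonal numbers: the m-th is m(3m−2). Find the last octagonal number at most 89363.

88408

Solve n(3n−2) ≤ 89363 for integer n.
n = 172 gives 88408 ≤ 89363, while n = 173 gives 89441 > 89363; so the answer is 88408.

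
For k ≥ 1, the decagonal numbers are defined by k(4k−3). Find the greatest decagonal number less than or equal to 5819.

Solve n(4n−3) ≤ 5819 for integer n.
n = 38 gives 5662 ≤ 5819, while n = 39 gives 5967 > 5819; so the answer is 5662.

5662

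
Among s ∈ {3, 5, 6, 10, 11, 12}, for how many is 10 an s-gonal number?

2

s = 3: P(3, 4) = 10. ✓
s = 5: P(5, 2) = 5 and P(5, 3) = 12; 10 is not s-gonal.
s = 6: P(6, 2) = 6 and P(6, 3) = 15; 10 is not s-gonal.
s = 10: P(10, 2) = 10. ✓
s = 11: P(11, 1) = 1 and P(11, 2) = 11; 10 is not s-gonal.
s = 12: P(12, 1) = 1 and P(12, 2) = 12; 10 is not s-gonal.
Hits: s ∈ {3, 10} → 2.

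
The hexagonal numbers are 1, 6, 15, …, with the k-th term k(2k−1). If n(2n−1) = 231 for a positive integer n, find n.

Set n(2n−1) = 231, giving 2n² − n − 231 = 0.
So n = (1 + 43) / 4 = 44/4 = 11.
Check: 11·(2·11 − 1) = 231. ✓

11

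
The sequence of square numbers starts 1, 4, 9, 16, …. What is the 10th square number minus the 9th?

19

n² − (n−1)² = 2n − 1, so 10² − 9² = 2·10 − 1 = 19.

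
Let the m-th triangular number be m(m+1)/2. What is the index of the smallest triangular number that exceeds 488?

31

Solve n(n+1)/2 > 488 for integer n.
The largest n with value ≤ 488 is 30 (since 465 ≤ 488 < 496), so the first above is n = 31, value 496.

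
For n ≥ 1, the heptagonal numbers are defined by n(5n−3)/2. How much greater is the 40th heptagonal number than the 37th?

573

40·(5·40 − 3)/2 = 3940 and 37·(5·37 − 3)/2 = 3367.
Difference: 3940 − 3367 = 573.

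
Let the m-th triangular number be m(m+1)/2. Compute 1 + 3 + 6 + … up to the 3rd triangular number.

Σ i(i+1)/2 = (Σi² + Σi) / 2 over i = 1..3.
Σi = 6 and Σi² = 14.
(1·14 + 1·6) / 2 = 20/2 = 10.

10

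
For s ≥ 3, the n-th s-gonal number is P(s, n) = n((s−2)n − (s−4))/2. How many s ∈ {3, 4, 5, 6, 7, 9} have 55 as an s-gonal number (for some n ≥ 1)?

2

s = 3: P(3, 10) = 55. ✓
s = 4: P(4, 7) = 49 and P(4, 8) = 64; 55 is not s-gonal.
s = 5: P(5, 6) = 51 and P(5, 7) = 70; 55 is not s-gonal.
s = 6: P(6, 5) = 45 and P(6, 6) = 66; 55 is not s-gonal.
s = 7: P(7, 5) = 55. ✓
s = 9: P(9, 4) = 46 and P(9, 5) = 75; 55 is not s-gonal.
Hits: s ∈ {3, 7} → 2.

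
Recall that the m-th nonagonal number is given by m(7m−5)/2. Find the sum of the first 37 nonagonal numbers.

59755

Σ i(7i−5)/2 = (7Σi² − 5Σi) / 2 over i = 1..37.
Σi = 703 and Σi² = 17575.
(7·17575 − 5·703) / 2 = 119510/2 = 59755.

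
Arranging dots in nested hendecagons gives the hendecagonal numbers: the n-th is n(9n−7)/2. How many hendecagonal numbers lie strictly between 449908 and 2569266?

The n-th hendecagonal number is n(9n−7)/2.
Smallest index with value > 449908: n = 317 (giving 451091).
Largest index with value < 2569266: n = 755 (giving 2562470).
Indices 317 through 755: 439 terms.

439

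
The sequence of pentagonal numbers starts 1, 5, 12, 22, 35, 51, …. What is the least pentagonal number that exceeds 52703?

52922

Solve n(3n−1)/2 > 52703 for integer n.
The largest n with value ≤ 52703 is 187 (since 52360 ≤ 52703 < 52922), so the first above is n = 188, value 52922.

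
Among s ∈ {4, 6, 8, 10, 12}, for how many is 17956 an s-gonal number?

s = 4: P(4, 134) = 17956. ✓
s = 6: P(6, 95) = 17955 and P(6, 96) = 18336; 17956 is not s-gonal.
s = 8: P(8, 77) = 17633 and P(8, 78) = 18096; 17956 is not s-gonal.
s = 10: P(10, 67) = 17755 and P(10, 68) = 18292; 17956 is not s-gonal.
s = 12: P(12, 60) = 17760 and P(12, 61) = 18361; 17956 is not s-gonal.
Hits: s ∈ {4} → 1.

1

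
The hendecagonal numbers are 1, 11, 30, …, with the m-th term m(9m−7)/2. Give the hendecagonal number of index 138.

The 138th hendecagonal number is n(9n−7)/2 with n = 138.
138·(9·138 − 7)/2 = 138·1235/2 = 85215.

85215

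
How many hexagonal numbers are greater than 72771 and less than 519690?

318

The n-th hexagonal number is n(2n−1).
Smallest index with value > 72771: n = 192 (giving 73536).
Largest index with value < 519690: n = 509 (giving 517653).
Indices 192 through 509: 318 terms.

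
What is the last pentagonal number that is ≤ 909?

Solve n(3n−1)/2 ≤ 909 for integer n.
n = 24 gives 852 ≤ 909, while n = 25 gives 925 > 909; so the answer is 852.

852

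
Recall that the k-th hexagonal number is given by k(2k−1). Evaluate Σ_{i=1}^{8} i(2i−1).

372

Σ i(2i−1) = 2Σi² − Σi over i = 1..8.
Σi = 36 and Σi² = 204.
2·204 − 1·36 = 372.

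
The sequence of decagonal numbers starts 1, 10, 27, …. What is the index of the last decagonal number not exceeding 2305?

Solve n(4n−3) ≤ 2305 for integer n.
n = 24 gives 2232 ≤ 2305, while n = 25 gives 2425 > 2305; so the answer is index 24.

24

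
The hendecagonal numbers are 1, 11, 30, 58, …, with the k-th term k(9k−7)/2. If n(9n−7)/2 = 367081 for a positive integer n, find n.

286

Set n(9n−7)/2 = 367081, giving 9n² − 7n − 734162 = 0.
The discriminant is 49 + 72·367081 = 26429881, and √26429881 = 5141.
So n = (7 + 5141) / 18 = 5148/18 = 286.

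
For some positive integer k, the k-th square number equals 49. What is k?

We need n² = 49, so n = √49 = 7.

7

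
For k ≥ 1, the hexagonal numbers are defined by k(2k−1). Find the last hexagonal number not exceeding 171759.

Solve n(2n−1) ≤ 171759 for integer n.
n = 293 gives 171405 ≤ 171759, while n = 294 gives 172578 > 171759; so the answer is 171405.

171405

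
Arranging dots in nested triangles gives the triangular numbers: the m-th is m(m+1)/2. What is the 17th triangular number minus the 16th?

Consecutive triangular numbers differ by n: T_{17} − T_{16} = 17.

17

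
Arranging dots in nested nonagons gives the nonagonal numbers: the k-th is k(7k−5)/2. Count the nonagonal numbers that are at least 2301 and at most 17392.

The n-th nonagonal number is n(7n−5)/2.
Smallest index with value ≥ 2301: n = 26 (giving 2301).
Largest index with value ≤ 17392: n = 70 (giving 16975).
Indices 26 through 70: 45 terms.

45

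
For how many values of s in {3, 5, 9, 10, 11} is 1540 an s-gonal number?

2

s = 3: P(3, 55) = 1540. ✓
s = 5: P(5, 32) = 1520 and P(5, 33) = 1617; 1540 is not s-gonal.
s = 9: P(9, 21) = 1491 and P(9, 22) = 1639; 1540 is not s-gonal.
s = 10: P(10, 20) = 1540. ✓
s = 11: P(11, 18) = 1395 and P(11, 19) = 1558; 1540 is not s-gonal.
Hits: s ∈ {3, 10} → 2.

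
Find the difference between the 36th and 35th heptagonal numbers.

176

Consecutive heptagonal numbers differ by 5n − 4: here 5·36 − 4 = 176.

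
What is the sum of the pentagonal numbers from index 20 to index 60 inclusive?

Σ i(3i−1)/2 = (3Σi² − Σi) / 2 over i = 20..60.
Σi = 1830 − 190 = 1640 and Σi² = 73810 − 2470 = 71340.
(3·71340 − 1·1640) / 2 = 212380/2 = 106190.

106190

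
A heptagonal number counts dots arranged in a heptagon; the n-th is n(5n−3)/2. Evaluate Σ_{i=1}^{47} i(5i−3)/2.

Σ i(5i−3)/2 = (5Σi² − 3Σi) / 2 over i = 1..47.
Σi = 1128 and Σi² = 35720.
(5·35720 − 3·1128) / 2 = 175216/2 = 87608.

87608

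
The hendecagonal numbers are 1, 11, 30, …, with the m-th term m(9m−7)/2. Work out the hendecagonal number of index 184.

151708

184·(9·184 − 7)/2 = 184·1649/2 = 151708.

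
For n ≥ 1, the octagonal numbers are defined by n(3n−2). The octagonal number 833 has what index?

Set n(3n−2) = 833, giving 3n² − 2n − 833 = 0.
The discriminant is 4 + 12·833 = 10000, and √10000 = 100.
So n = (2 + 100) / 6 = 102/6 = 17.
Check: 17·(3·17 − 2) = 833. ✓

17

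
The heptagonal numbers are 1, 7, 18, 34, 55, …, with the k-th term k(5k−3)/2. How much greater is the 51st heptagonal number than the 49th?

497

51·(5·51 − 3)/2 = 6426 and 49·(5·49 − 3)/2 = 5929.
Difference: 6426 − 5929 = 497.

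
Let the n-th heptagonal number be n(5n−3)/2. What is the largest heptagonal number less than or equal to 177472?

Solve n(5n−3)/2 ≤ 177472 for integer n.
n = 266 gives 176491 ≤ 177472, while n = 267 gives 177822 > 177472; so the answer is 176491.

176491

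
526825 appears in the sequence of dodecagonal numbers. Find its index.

325

Set n(5n−4) = 526825, giving 5n² − 4n − 526825 = 0.
The discriminant is 16 + 20·526825 = 10536516, and √10536516 = 3246.
So n = (4 + 3246) / 10 = 3250/10 = 325.
Check: 325·(5·325 − 4) = 526825. ✓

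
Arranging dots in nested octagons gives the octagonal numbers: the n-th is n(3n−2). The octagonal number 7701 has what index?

Set n(3n−2) = 7701, giving 3n² − 2n − 7701 = 0.
So n = (2 + 304) / 6 = 306/6 = 51.

51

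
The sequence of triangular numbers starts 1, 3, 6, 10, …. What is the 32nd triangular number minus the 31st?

Consecutive triangular numbers differ by n: T_{32} − T_{31} = 32.

32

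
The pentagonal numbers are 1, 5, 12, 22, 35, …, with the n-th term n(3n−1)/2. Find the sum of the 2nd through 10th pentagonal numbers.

549

Σ i(3i−1)/2 = (3Σi² − Σi) / 2 over i = 2..10.
Σi = 55 − 1 = 54 and Σi² = 385 − 1 = 384.
(3·384 − 1·54) / 2 = 1098/2 = 549.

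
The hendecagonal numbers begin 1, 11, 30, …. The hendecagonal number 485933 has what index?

329

Set n(9n−7)/2 = 485933, giving 9n² − 7n − 971866 = 0.
The discriminant is 49 + 72·485933 = 34987225, and √34987225 = 5915.
So n = (7 + 5915) / 18 = 5922/18 = 329.
Check: 329·(9·329 − 7)/2 = 485933. ✓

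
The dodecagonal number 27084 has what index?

Set n(5n−4) = 27084, giving 5n² − 4n − 27084 = 0.
The discriminant is 16 + 20·27084 = 541696, and √541696 = 736.
So n = (4 + 736) / 10 = 740/10 = 74.
Check: 74·(5·74 − 4) = 27084. ✓

74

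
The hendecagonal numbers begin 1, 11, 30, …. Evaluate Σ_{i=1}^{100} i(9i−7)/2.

Σ i(9i−7)/2 = (9Σi² − 7Σi) / 2 over i = 1..100.
Σi = 5050 and Σi² = 338350.
(9·338350 − 7·5050) / 2 = 3009800/2 = 1504900.

1504900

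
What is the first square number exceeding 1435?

1444

Solve n² > 1435 for integer n.
The largest n with value ≤ 1435 is 37 (since 1369 ≤ 1435 < 1444), so the first above is n = 38, value 1444.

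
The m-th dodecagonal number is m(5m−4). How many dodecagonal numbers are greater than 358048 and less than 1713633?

317

The n-th dodecagonal number is n(5n−4).
Smallest index with value > 358048: n = 269 (giving 360729).
Largest index with value < 1713633: n = 585 (giving 1708785).
Indices 269 through 585: 317 terms.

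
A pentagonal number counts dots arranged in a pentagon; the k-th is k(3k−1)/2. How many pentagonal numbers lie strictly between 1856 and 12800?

The n-th pentagonal number is n(3n−1)/2.
Smallest index with value > 1856: n = 36 (giving 1926).
Largest index with value < 12800: n = 92 (giving 12650).
Indices 36 through 92: 57 terms.

57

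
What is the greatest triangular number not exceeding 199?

190

Solve n(n+1)/2 ≤ 199 for integer n.
n = 19 gives 190 ≤ 199, while n = 20 gives 210 > 199; so the answer is 190.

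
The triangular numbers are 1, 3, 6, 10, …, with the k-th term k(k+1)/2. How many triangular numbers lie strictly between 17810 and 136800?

The n-th triangular number is n(n+1)/2.
Smallest index with value > 17810: n = 189 (giving 17955).
Largest index with value < 136800: n = 522 (giving 136503).
Indices 189 through 522: 334 terms.

334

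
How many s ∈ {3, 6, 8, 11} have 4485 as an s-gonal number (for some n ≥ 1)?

1

s = 3: P(3, 94) = 4465 and P(3, 95) = 4560; 4485 is not s-gonal.
s = 6: P(6, 47) = 4371 and P(6, 48) = 4560; 4485 is not s-gonal.
s = 8: P(8, 39) = 4485. ✓
s = 11: P(11, 31) = 4216 and P(11, 32) = 4496; 4485 is not s-gonal.
Hits: s ∈ {8} → 1.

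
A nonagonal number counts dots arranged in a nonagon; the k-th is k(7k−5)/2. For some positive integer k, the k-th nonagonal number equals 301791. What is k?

Set n(7n−5)/2 = 301791, giving 7n² − 5n − 603582 = 0.
So n = (5 + 4111) / 14 = 4116/14 = 294.

294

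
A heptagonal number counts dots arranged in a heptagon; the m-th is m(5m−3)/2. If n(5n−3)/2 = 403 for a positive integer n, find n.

Set n(5n−3)/2 = 403, giving 5n² − 3n − 806 = 0.
The discriminant is 9 + 40·403 = 16129, and √16129 = 127.
So n = (3 + 127) / 10 = 130/10 = 13.
Check: 13·(5·13 − 3)/2 = 403. ✓

13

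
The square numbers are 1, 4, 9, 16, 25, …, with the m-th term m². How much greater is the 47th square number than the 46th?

n² − (n−1)² = 2n − 1, so 47² − 46² = 2·47 − 1 = 93.

93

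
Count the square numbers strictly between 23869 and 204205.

297

The n-th square number is n².
Smallest index with value > 23869: n = 155 (giving 24025).
Largest index with value < 204205: n = 451 (giving 203401).
Indices 155 through 451: 297 terms.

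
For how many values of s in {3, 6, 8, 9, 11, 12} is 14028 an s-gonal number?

2

s = 3: P(3, 167) = 14028. ✓
s = 6: P(6, 84) = 14028. ✓
s = 8: P(8, 68) = 13736 and P(8, 69) = 14145; 14028 is not s-gonal.
s = 9: P(9, 63) = 13734 and P(9, 64) = 14176; 14028 is not s-gonal.
s = 11: P(11, 56) = 13916 and P(11, 57) = 14421; 14028 is not s-gonal.
s = 12: P(12, 53) = 13833 and P(12, 54) = 14364; 14028 is not s-gonal.
Hits: s ∈ {3, 6} → 2.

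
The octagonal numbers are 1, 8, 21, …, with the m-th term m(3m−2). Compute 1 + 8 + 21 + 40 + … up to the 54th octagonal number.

Σ i(3i−2) = 3Σi² − 2Σi over i = 1..54.
Σi = 1485 and Σi² = 53955.
3·53955 − 2·1485 = 158895.

158895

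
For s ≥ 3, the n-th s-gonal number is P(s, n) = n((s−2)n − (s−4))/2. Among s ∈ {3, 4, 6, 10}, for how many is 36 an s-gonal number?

2

s = 3: P(3, 8) = 36. ✓
s = 4: P(4, 6) = 36. ✓
s = 6: P(6, 4) = 28 and P(6, 5) = 45; 36 is not s-gonal.
s = 10: P(10, 3) = 27 and P(10, 4) = 52; 36 is not s-gonal.
Hits: s ∈ {3, 4} → 2.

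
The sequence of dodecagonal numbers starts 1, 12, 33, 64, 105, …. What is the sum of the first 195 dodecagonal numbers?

Σ i(5i−4) = 5Σi² − 4Σi over i = 1..195.
Σi = 19110 and Σi² = 2490670.
5·2490670 − 4·19110 = 12376910.

12376910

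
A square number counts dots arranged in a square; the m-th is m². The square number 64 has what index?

8

We need n² = 64, so n = √64 = 8.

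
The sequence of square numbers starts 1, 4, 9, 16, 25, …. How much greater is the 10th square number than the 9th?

19

n² − (n−1)² = 2n − 1, so 10² − 9² = 2·10 − 1 = 19.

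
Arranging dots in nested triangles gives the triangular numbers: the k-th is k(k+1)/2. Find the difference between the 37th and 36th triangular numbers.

37

Consecutive triangular numbers differ by n: T_{37} − T_{36} = 37.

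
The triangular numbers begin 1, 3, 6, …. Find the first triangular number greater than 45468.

45753

Solve n(n+1)/2 > 45468 for integer n.
The largest n with value ≤ 45468 is 301 (since 45451 ≤ 45468 < 45753), so the first above is n = 302, value 45753.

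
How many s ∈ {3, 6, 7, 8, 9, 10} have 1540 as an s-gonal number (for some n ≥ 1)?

3

s = 3: P(3, 55) = 1540. ✓
s = 6: P(6, 28) = 1540. ✓
s = 7: P(7, 25) = 1525 and P(7, 26) = 1651; 1540 is not s-gonal.
s = 8: P(8, 22) = 1408 and P(8, 23) = 1541; 1540 is not s-gonal.
s = 9: P(9, 21) = 1491 and P(9, 22) = 1639; 1540 is not s-gonal.
s = 10: P(10, 20) = 1540. ✓
Hits: s ∈ {3, 6, 10} → 3.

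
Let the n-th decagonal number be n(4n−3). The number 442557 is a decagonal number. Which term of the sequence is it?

Set n(4n−3) = 442557, giving 4n² − 3n − 442557 = 0.
The discriminant is 9 + 16·442557 = 7080921, and √7080921 = 2661.
So n = (3 + 2661) / 8 = 2664/8 = 333.

333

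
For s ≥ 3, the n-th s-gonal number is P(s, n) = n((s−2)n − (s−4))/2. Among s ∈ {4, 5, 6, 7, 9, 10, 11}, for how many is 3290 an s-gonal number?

1

s = 4: P(4, 57) = 3249 and P(4, 58) = 3364; 3290 is not s-gonal.
s = 5: P(5, 47) = 3290. ✓
s = 6: P(6, 40) = 3160 and P(6, 41) = 3321; 3290 is not s-gonal.
s = 7: P(7, 36) = 3186 and P(7, 37) = 3367; 3290 is not s-gonal.
s = 9: P(9, 31) = 3286 and P(9, 32) = 3504; 3290 is not s-gonal.
s = 10: P(10, 29) = 3277 and P(10, 30) = 3510; 3290 is not s-gonal.
s = 11: P(11, 27) = 3186 and P(11, 28) = 3430; 3290 is not s-gonal.
Hits: s ∈ {5} → 1.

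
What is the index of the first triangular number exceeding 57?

Solve n(n+1)/2 > 57 for integer n.
The largest n with value ≤ 57 is 10 (since 55 ≤ 57 < 66), so the first above is n = 11, value 66.

11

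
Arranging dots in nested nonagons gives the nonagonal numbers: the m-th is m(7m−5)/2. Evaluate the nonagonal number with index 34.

The 34th nonagonal number is n(7n−5)/2 with n = 34.
34·(7·34 − 5)/2 = 34·233/2 = 3961.

3961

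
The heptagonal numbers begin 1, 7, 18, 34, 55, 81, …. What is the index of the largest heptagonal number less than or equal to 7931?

56

Solve n(5n−3)/2 ≤ 7931 for integer n.
n = 56 gives 7756 ≤ 7931, while n = 57 gives 8037 > 7931; so the answer is index 56.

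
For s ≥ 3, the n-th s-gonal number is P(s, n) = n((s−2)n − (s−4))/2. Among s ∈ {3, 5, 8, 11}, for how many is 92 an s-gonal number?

s = 3: P(3, 13) = 91 and P(3, 14) = 105; 92 is not s-gonal.
s = 5: P(5, 8) = 92. ✓
s = 8: P(8, 5) = 65 and P(8, 6) = 96; 92 is not s-gonal.
s = 11: P(11, 4) = 58 and P(11, 5) = 95; 92 is not s-gonal.
Hits: s ∈ {5} → 1.

1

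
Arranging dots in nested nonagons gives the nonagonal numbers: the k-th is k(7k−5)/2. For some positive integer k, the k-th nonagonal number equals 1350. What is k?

20

Set n(7n−5)/2 = 1350, giving 7n² − 5n − 2700 = 0.
The discriminant is 25 + 56·1350 = 75625, and √75625 = 275.
So n = (5 + 275) / 14 = 280/14 = 20.
Check: 20·(7·20 − 5)/2 = 1350. ✓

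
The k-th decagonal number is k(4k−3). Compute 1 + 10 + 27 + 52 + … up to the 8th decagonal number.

Σ i(4i−3) = 4Σi² − 3Σi over i = 1..8.
Σi = 36 and Σi² = 204.
4·204 − 3·36 = 708.

708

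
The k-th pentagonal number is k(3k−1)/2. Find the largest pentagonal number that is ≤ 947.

925

Solve n(3n−1)/2 ≤ 947 for integer n.
n = 25 gives 925 ≤ 947, while n = 26 gives 1001 > 947; so the answer is 925.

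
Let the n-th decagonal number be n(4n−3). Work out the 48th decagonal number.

9072

The 48th decagonal number is n(4n−3) with n = 48.
48·(4·48 − 3) = 48·189 = 9072.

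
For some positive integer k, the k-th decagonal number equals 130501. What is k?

Set n(4n−3) = 130501, giving 4n² − 3n − 130501 = 0.
The discriminant is 9 + 16·130501 = 2088025, and √2088025 = 1445.
So n = (3 + 1445) / 8 = 1448/8 = 181.

181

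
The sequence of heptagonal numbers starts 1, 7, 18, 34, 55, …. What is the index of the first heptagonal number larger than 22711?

Solve n(5n−3)/2 > 22711 for integer n.
The largest n with value ≤ 22711 is 95 (since 22420 ≤ 22711 < 22896), so the first above is n = 96, value 22896.

96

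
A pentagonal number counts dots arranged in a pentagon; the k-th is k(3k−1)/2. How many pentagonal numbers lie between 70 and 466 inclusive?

11

The n-th pentagonal number is n(3n−1)/2.
Smallest index with value ≥ 70: n = 7 (giving 70).
Largest index with value ≤ 466: n = 17 (giving 425).
Indices 7 through 17: 11 terms.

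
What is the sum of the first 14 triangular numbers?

Σ i(i+1)/2 = (Σi² + Σi) / 2 over i = 1..14.
Σi = 105 and Σi² = 1015.
(1·1015 + 1·105) / 2 = 1120/2 = 560.

560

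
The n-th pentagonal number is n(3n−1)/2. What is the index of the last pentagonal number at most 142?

Solve n(3n−1)/2 ≤ 142 for integer n.
n = 9 gives 117 ≤ 142, while n = 10 gives 145 > 142; so the answer is index 9.

9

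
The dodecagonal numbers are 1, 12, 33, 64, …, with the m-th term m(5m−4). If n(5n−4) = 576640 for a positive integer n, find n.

340

Set n(5n−4) = 576640, giving 5n² − 4n − 576640 = 0.
The discriminant is 16 + 20·576640 = 11532816, and √11532816 = 3396.
So n = (4 + 3396) / 10 = 3400/10 = 340.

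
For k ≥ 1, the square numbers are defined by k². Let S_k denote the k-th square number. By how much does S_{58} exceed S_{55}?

58² = 3364 and 55² = 3025.
Difference: 3364 − 3025 = 339.

339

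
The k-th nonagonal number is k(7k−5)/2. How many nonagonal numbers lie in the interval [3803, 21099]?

45

The n-th nonagonal number is n(7n−5)/2.
Smallest index with value ≥ 3803: n = 34 (giving 3961).
Largest index with value ≤ 21099: n = 78 (giving 21099).
Indices 34 through 78: 45 terms.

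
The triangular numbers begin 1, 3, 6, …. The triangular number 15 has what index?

Set n(n+1)/2 = 15, giving n² + n − 30 = 0.
So n = (-1 + 11) / 2 = 10/2 = 5.

5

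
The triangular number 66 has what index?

11

Set n(n+1)/2 = 66, giving n² + n − 132 = 0.
The discriminant is 1 + 8·66 = 529, and √529 = 23.
So n = (-1 + 23) / 2 = 22/2 = 11.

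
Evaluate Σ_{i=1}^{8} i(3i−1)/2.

288

Σ i(3i−1)/2 = (3Σi² − Σi) / 2 over i = 1..8.
Σi = 36 and Σi² = 204.
(3·204 − 1·36) / 2 = 576/2 = 288.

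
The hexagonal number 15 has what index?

3

Set n(2n−1) = 15, giving 2n² − n − 15 = 0.
So n = (1 + 11) / 4 = 12/4 = 3.
Check: 3·(2·3 − 1) = 15. ✓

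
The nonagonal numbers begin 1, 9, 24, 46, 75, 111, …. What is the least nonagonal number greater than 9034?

Solve n(7n−5)/2 > 9034 for integer n.
The largest n with value ≤ 9034 is 51 (since 8976 ≤ 9034 < 9334), so the first above is n = 52, value 9334.

9334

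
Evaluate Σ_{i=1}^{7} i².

140

Σ_{i=1}^{7} i² = 7·8·15/6 = 140.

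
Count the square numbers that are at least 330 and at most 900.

The n-th square number is n².
Smallest index with value ≥ 330: n = 19 (giving 361).
Largest index with value ≤ 900: n = 30 (giving 900).
Indices 19 through 30: 12 terms.

12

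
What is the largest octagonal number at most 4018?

3816

Solve n(3n−2) ≤ 4018 for integer n.
n = 36 gives 3816 ≤ 4018, while n = 37 gives 4033 > 4018; so the answer is 3816.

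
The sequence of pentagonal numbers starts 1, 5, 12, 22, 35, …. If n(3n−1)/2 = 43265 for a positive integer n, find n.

Set n(3n−1)/2 = 43265, giving 3n² − n − 86530 = 0.
The discriminant is 1 + 24·43265 = 1038361, and √1038361 = 1019.
So n = (1 + 1019) / 6 = 1020/6 = 170.

170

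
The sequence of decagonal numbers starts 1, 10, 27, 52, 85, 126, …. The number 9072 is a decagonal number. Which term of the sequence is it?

48

Set n(4n−3) = 9072, giving 4n² − 3n − 9072 = 0.
The discriminant is 9 + 16·9072 = 145161, and √145161 = 381.
So n = (3 + 381) / 8 = 384/8 = 48.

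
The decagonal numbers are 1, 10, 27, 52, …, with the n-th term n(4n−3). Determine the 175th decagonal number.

The 175th decagonal number is n(4n−3) with n = 175.
175·(4·175 − 3) = 175·697 = 121975.

121975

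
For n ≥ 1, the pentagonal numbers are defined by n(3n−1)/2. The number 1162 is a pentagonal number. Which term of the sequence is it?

28

Set n(3n−1)/2 = 1162, giving 3n² − n − 2324 = 0.
So n = (1 + 167) / 6 = 168/6 = 28.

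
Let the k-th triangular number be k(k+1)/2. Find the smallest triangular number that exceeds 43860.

Solve n(n+1)/2 > 43860 for integer n.
The largest n with value ≤ 43860 is 295 (since 43660 ≤ 43860 < 43956), so the first above is n = 296, value 43956.

43956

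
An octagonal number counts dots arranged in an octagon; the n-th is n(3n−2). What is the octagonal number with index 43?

5461

The 43rd octagonal number is n(3n−2) with n = 43.
43·(3·43 − 2) = 43·127 = 5461.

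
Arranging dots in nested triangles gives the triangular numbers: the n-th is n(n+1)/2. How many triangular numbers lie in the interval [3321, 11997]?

74

The n-th triangular number is n(n+1)/2.
Smallest index with value ≥ 3321: n = 81 (giving 3321).
Largest index with value ≤ 11997: n = 154 (giving 11935).
Indices 81 through 154: 74 terms.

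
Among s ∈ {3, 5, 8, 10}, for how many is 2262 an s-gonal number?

s = 3: P(3, 66) = 2211 and P(3, 67) = 2278; 2262 is not s-gonal.
s = 5: P(5, 39) = 2262. ✓
s = 8: P(8, 27) = 2133 and P(8, 28) = 2296; 2262 is not s-gonal.
s = 10: P(10, 24) = 2232 and P(10, 25) = 2425; 2262 is not s-gonal.
Hits: s ∈ {5} → 1.

1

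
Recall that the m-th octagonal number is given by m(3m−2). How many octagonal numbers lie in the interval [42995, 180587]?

The n-th octagonal number is n(3n−2).
Smallest index with value ≥ 42995: n = 121 (giving 43681).
Largest index with value ≤ 180587: n = 245 (giving 179585).
Indices 121 through 245: 125 terms.

125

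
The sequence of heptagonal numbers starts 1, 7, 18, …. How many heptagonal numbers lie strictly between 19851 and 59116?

65

The n-th heptagonal number is n(5n−3)/2.
Smallest index with value > 19851: n = 90 (giving 20115).
Largest index with value < 59116: n = 154 (giving 59059).
Indices 90 through 154: 65 terms.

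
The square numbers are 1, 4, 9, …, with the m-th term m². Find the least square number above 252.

Solve n² > 252 for integer n.
The largest n with value ≤ 252 is 15 (since 225 ≤ 252 < 256), so the first above is n = 16, value 256.

256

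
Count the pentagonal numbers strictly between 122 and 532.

9

The n-th pentagonal number is n(3n−1)/2.
Smallest index with value > 122: n = 10 (giving 145).
Largest index with value < 532: n = 18 (giving 477).
Indices 10 through 18: 9 terms.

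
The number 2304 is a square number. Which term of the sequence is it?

48

We need n² = 2304, so n = √2304 = 48.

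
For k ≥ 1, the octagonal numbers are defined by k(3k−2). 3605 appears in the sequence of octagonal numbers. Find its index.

35

Set n(3n−2) = 3605, giving 3n² − 2n − 3605 = 0.
The discriminant is 4 + 12·3605 = 43264, and √43264 = 208.
So n = (2 + 208) / 6 = 210/6 = 35.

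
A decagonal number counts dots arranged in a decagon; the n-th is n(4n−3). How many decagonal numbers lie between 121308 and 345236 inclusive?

The n-th decagonal number is n(4n−3).
Smallest index with value ≥ 121308: n = 175 (giving 121975).
Largest index with value ≤ 345236: n = 294 (giving 344862).
Indices 175 through 294: 120 terms.

120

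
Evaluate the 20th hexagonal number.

780

The 20th hexagonal number is n(2n−1) with n = 20.
20·(2·20 − 1) = 20·39 = 780.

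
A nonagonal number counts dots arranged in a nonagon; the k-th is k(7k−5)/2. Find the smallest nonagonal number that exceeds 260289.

Solve n(7n−5)/2 > 260289 for integer n.
The largest n with value ≤ 260289 is 273 (since 260169 ≤ 260289 < 262081), so the first above is n = 274, value 262081.

262081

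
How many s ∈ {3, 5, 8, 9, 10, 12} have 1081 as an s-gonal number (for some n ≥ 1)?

s = 3: P(3, 46) = 1081. ✓
s = 5: P(5, 27) = 1080 and P(5, 28) = 1162; 1081 is not s-gonal.
s = 8: P(8, 19) = 1045 and P(8, 20) = 1160; 1081 is not s-gonal.
s = 9: P(9, 17) = 969 and P(9, 18) = 1089; 1081 is not s-gonal.
s = 10: P(10, 16) = 976 and P(10, 17) = 1105; 1081 is not s-gonal.
s = 12: P(12, 15) = 1065 and P(12, 16) = 1216; 1081 is not s-gonal.
Hits: s ∈ {3} → 1.

1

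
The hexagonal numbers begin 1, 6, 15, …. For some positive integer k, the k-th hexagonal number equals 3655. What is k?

Set n(2n−1) = 3655, giving 2n² − n − 3655 = 0.
The discriminant is 1 + 8·3655 = 29241, and √29241 = 171.
So n = (1 + 171) / 4 = 172/4 = 43.
Check: 43·(2·43 − 1) = 3655. ✓

43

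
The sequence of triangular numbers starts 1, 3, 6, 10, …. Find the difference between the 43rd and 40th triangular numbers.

43·44/2 = 946 and 40·41/2 = 820.
Difference: 946 − 820 = 126.

126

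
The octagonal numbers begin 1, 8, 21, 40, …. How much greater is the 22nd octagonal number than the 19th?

22·(3·22 − 2) = 1408 and 19·(3·19 − 2) = 1045.
Difference: 1408 − 1045 = 363.

363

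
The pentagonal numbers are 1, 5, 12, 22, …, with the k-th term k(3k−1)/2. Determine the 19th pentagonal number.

19·(3·19 − 1)/2 = 19·56/2 = 19·28 = 532.

532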